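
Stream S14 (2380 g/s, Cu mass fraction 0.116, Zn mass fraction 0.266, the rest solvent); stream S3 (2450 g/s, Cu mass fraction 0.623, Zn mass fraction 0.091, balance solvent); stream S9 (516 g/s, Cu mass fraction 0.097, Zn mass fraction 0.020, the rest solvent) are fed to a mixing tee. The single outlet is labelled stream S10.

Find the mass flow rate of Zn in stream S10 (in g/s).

Zn out = Zn in = 2380×0.266 + 2450×0.091 + 516×0.020 = 866.35 g/s.

866.4 g/s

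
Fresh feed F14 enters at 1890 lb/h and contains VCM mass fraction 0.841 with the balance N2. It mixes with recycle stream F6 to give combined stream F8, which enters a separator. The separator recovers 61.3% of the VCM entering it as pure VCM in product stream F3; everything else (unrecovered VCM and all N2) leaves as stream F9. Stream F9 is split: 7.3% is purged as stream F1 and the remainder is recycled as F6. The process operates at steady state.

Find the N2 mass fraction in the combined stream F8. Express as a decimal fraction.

0.624

N2 enters only via F14 and leaves only via the purge: 1890×0.159 = 0.073×(N2 in F9), and the separator passes all N2, so N2 in F8 = N2 in F9 = 4116.6 lb/h.
VCM in F8: m_A = 1890×0.841 + (1−0.073)·(1−0.613)·m_A, so m_A = 1589.5/0.6413 = 2478.7 lb/h.
F8 = 2478.7 + 4116.6 = 6595.3 lb/h.
N2 fraction in F8 = 4116.6/6595.3 = 0.624.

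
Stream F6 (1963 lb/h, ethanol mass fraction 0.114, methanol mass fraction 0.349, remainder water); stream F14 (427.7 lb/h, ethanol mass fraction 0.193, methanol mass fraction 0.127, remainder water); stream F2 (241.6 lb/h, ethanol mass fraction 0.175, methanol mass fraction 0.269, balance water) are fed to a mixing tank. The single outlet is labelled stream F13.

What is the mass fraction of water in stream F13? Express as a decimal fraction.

Total flow out = 1963 + 427.7 + 241.6 = 2632.3 lb/h.
water in = 1963×0.537 + 427.7×0.680 + 241.6×0.556 = 1479.3 lb/h.
water mass fraction in F13 = 1479.3/2632.3 = 0.562.

0.562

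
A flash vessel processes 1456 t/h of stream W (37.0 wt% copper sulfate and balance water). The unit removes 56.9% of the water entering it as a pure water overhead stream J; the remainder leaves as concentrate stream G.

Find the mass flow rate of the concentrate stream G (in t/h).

water entering = 1456×0.630 = 917.28 t/h; overhead removed = 0.569×917.28 = 521.93 t/h.
Concentrate = 1456 − 521.93 = 934.07 t/h.

934.1 t/h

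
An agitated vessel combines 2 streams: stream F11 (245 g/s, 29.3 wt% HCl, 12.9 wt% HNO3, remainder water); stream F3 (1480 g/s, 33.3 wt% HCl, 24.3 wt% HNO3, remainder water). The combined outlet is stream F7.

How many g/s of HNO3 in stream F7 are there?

391.2 g/s

HNO3 out = HNO3 in = 245×0.129 + 1480×0.243 = 391.25 g/s.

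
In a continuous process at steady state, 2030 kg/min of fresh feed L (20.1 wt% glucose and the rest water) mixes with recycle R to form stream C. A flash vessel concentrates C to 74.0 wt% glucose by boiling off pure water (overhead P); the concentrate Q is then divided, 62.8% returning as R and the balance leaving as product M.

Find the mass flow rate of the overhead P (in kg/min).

1479 kg/min

Overall glucose balance (none leaves overhead): glucose in fresh feed = glucose in product, i.e. 2030×0.201 = (1−0.628)·Q·0.740.
Q = 408.03/(0.740×0.372) = 1482.2 kg/min.
Recycle R = 0.628×1482.2 = 930.84 kg/min.
Combined feed C = 2030 + 930.84 = 2960.8 kg/min.
Overhead P = C − Q = 2960.8 − 1482.2 = 1478.6 kg/min.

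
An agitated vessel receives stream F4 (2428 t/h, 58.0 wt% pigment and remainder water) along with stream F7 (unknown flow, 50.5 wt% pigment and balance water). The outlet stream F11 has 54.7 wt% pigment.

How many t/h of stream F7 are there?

1908 t/h

Let F7 be the unknown flow. Total out = 2428 + F7.
pigment balance: 1408.2 + 0.505·F7 = 0.547·(2428 + F7)
(0.505 − 0.547)·F7 = 0.547×2428 − 1408.2 = -80.124
F7 = -80.124 / -0.042 = 1907.7 t/h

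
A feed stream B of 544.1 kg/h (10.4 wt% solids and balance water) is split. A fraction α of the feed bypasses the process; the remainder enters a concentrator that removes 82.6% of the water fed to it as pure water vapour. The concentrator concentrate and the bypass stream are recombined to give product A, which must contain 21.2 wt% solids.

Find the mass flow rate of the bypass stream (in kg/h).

169.6 kg/h

All 544.1×0.104 = 56.586 kg/h of solids reaches A, so A = 56.586/0.212 = 266.92 kg/h and vapour = 277.18 kg/h.
The evaporator receives (1−α)·544.1 of feed at 0.896 water and removes 0.826 of that water:
0.826×0.896×(1−α)×544.1 = 277.18
(1−α) = 277.18/402.69 = 0.6883;  α = 0.3117.
Bypass flow = 0.3117×544.1 = 169.58 kg/h.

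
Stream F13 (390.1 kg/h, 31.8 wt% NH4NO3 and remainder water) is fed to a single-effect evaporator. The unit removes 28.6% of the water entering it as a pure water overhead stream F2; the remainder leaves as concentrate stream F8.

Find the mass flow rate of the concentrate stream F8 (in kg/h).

314 kg/h

water entering = 390.1×0.682 = 266.05 kg/h; overhead removed = 0.286×266.05 = 76.09 kg/h.
Concentrate = 390.1 − 76.09 = 314.01 kg/h.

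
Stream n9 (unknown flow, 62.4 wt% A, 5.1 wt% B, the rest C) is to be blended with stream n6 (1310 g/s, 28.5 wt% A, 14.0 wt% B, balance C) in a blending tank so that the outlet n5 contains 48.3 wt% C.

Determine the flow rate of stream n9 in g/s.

Let n9 be the unknown flow. Total out = 1310 + n9.
C balance: 753.25 + 0.325·n9 = 0.483·(1310 + n9)
(0.325 − 0.483)·n9 = 0.483×1310 − 753.25 = -120.52
n9 = -120.52 / -0.158 = 762.78 g/s

762.8 g/s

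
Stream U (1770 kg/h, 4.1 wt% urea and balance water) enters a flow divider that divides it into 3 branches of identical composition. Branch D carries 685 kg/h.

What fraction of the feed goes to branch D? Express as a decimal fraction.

Fraction to D = 685/1770 = 0.3870.

0.387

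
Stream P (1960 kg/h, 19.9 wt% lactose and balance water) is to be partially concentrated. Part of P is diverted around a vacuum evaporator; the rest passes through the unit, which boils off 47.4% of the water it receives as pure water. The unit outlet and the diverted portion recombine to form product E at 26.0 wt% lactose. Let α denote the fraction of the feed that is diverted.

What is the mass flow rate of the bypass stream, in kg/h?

748.8 kg/h

All 1960×0.199 = 390.04 kg/h of lactose reaches E, so E = 390.04/0.260 = 1500.2 kg/h and vapour = 459.85 kg/h.
The evaporator receives (1−α)·1960 of feed at 0.801 water and removes 0.474 of that water:
0.474×0.801×(1−α)×1960 = 459.85
(1−α) = 459.85/744.16 = 0.6179;  α = 0.3821.
Bypass flow = 0.3821×1960 = 748.84 kg/h.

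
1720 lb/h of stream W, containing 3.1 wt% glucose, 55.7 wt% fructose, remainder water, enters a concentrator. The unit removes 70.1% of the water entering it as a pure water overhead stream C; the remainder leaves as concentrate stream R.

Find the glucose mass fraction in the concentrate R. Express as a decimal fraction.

glucose is not removed: 1720×0.031 = 53.32 lb/h of glucose enters R.
water entering = 1720×0.412 = 708.64 lb/h; overhead removed = 0.701×708.64 = 496.76 lb/h.
Concentrate = 1720 − 496.76 = 1223.2 lb/h.
Mass fraction = 53.32/1223.2 = 0.0436.

0.0436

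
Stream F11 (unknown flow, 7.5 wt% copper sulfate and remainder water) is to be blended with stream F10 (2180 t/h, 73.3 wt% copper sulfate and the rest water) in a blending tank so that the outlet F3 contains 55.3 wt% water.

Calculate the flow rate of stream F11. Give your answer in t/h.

Let F11 be the unknown flow. Total out = 2180 + F11.
water balance: 582.06 + 0.925·F11 = 0.553·(2180 + F11)
(0.925 − 0.553)·F11 = 0.553×2180 − 582.06 = 623.48
F11 = 623.48 / 0.372 = 1676 t/h

1676 t/h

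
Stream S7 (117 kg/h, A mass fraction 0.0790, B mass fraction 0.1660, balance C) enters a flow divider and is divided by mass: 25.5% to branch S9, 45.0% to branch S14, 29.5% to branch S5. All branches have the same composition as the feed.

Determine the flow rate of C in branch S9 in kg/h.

22.53 kg/h

Branch S9 total = 0.255×117 = 29.835 kg/h.
C in S9 = 0.755×29.835 = 22.525 kg/h.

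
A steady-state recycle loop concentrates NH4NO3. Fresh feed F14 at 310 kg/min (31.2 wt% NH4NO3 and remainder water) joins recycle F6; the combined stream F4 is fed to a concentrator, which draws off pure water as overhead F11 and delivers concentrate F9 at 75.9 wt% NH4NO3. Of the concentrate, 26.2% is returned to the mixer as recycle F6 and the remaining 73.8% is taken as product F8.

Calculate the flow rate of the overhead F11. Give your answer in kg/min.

Overall NH4NO3 balance (none leaves overhead): NH4NO3 in fresh feed = NH4NO3 in product, i.e. 310×0.312 = (1−0.262)·F9·0.759.
F9 = 96.72/(0.759×0.738) = 172.67 kg/min.
Recycle F6 = 0.262×172.67 = 45.24 kg/min.
Combined feed F4 = 310 + 45.24 = 355.24 kg/min.
Overhead F11 = F4 − F9 = 355.24 − 172.67 = 182.57 kg/min.

182.6 kg/min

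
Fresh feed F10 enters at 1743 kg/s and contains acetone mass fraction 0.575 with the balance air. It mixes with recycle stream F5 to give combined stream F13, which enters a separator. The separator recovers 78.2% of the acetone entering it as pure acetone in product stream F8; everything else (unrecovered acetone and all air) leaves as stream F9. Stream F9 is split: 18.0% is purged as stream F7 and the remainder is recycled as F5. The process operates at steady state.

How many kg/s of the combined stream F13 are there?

5336 kg/s

air enters only via F10 and leaves only via the purge: 1743×0.425 = 0.180×(air in F9), and the separator passes all air, so air in F13 = air in F9 = 4115.4 kg/s.
acetone in F13: m_A = 1743×0.575 + (1−0.180)·(1−0.782)·m_A, so m_A = 1002.2/0.8212 = 1220.4 kg/s.
F13 = 1220.4 + 4115.4 = 5335.8 kg/s.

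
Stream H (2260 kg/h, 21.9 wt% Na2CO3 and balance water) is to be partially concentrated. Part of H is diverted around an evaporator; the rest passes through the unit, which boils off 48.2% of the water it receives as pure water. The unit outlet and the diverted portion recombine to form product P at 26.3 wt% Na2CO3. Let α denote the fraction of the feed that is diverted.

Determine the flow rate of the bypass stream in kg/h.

All 2260×0.219 = 494.94 kg/h of Na2CO3 reaches P, so P = 494.94/0.263 = 1881.9 kg/h and vapour = 378.1 kg/h.
The evaporator receives (1−α)·2260 of feed at 0.781 water and removes 0.482 of that water:
0.482×0.781×(1−α)×2260 = 378.1
(1−α) = 378.1/850.76 = 0.4444;  α = 0.5556.
Bypass flow = 0.5556×2260 = 1255.6 kg/h.

1256 kg/h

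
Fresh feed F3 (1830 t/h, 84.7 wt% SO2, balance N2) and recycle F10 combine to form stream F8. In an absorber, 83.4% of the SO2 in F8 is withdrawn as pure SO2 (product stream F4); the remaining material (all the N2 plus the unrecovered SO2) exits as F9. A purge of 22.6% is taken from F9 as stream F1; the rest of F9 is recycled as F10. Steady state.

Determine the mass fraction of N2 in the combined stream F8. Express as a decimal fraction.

0.411

N2 enters only via F3 and leaves only via the purge: 1830×0.153 = 0.226×(N2 in F9), and the absorber passes all N2, so N2 in F8 = N2 in F9 = 1238.9 t/h.
SO2 in F8: m_A = 1830×0.847 + (1−0.226)·(1−0.834)·m_A, so m_A = 1550/0.8715 = 1778.5 t/h.
F8 = 1778.5 + 1238.9 = 3017.4 t/h.
N2 fraction in F8 = 1238.9/3017.4 = 0.411.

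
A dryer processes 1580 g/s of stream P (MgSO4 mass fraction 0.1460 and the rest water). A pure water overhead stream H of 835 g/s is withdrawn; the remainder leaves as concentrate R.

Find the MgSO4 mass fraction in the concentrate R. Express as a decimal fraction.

0.3096

MgSO4 is not removed: 1580×0.146 = 230.68 g/s of MgSO4 enters R.
Concentrate = 1580 − 835 = 745 g/s.
Mass fraction = 230.68/745 = 0.3096.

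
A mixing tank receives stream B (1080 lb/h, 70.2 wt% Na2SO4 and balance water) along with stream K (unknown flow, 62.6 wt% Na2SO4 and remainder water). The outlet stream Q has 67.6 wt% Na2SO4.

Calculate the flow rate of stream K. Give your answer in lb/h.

561.6 lb/h

Let K be the unknown flow. Total out = 1080 + K.
Na2SO4 balance: 758.16 + 0.626·K = 0.676·(1080 + K)
(0.626 − 0.676)·K = 0.676×1080 − 758.16 = -28.08
K = -28.08 / -0.050 = 561.6 lb/h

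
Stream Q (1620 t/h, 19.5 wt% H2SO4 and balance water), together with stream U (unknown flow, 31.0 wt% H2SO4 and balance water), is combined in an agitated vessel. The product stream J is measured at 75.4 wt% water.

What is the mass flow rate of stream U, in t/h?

Let U be the unknown flow. Total out = 1620 + U.
water balance: 1304.1 + 0.690·U = 0.754·(1620 + U)
(0.690 − 0.754)·U = 0.754×1620 − 1304.1 = -82.62
U = -82.62 / -0.064 = 1290.9 t/h

1291 t/h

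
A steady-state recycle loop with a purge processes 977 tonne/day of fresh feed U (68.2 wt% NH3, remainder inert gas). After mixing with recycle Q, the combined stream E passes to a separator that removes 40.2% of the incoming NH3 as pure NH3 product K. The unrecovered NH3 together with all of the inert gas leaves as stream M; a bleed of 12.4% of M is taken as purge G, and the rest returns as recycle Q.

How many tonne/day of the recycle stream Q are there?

inert gas enters only via U and leaves only via the purge: 977×0.318 = 0.124×(inert gas in M), and the separator passes all inert gas, so inert gas in E = inert gas in M = 2505.5 tonne/day.
NH3 in E: m_A = 977×0.682 + (1−0.124)·(1−0.402)·m_A, so m_A = 666.31/0.4762 = 1399.4 tonne/day.
M = (1−0.402)×1399.4 + 2505.5 = 3342.4 tonne/day.
Recycle Q = (1−0.124)×3342.4 = 2927.9 tonne/day.

2928 tonne/day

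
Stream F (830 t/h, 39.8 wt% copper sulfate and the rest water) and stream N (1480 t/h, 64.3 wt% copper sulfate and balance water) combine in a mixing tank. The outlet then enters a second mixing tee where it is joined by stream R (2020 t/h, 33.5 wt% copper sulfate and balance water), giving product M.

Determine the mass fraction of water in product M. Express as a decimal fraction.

0.548

Overall, product flow = 4330 t/h.
water in = 830×0.602 + 1480×0.357 + 2020×0.665 = 2371.3 t/h.
water fraction in M = 0.548.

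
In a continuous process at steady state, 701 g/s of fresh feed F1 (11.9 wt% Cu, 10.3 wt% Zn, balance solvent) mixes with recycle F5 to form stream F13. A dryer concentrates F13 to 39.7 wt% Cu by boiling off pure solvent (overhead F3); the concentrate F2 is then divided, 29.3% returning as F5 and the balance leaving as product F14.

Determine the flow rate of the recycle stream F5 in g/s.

87.08 g/s

Overall Cu balance (none leaves overhead): Cu in fresh feed = Cu in product, i.e. 701×0.119 = (1−0.293)·F2·0.397.
F2 = 83.419/(0.397×0.707) = 297.2 g/s.
Recycle F5 = 0.293×297.2 = 87.081 g/s.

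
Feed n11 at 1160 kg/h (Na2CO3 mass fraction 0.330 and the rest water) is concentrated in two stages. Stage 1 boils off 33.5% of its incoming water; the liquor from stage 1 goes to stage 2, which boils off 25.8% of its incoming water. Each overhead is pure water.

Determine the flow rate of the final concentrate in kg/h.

766.3 kg/h

water in feed = 1160×0.670 = 777.2 kg/h.
After stage 1: water left = (1−0.335)×777.2 = 516.84; stream total = 899.64 kg/h.
After stage 2: water left = (1−0.258)×516.84 = 383.49; final concentrate = 766.29 kg/h.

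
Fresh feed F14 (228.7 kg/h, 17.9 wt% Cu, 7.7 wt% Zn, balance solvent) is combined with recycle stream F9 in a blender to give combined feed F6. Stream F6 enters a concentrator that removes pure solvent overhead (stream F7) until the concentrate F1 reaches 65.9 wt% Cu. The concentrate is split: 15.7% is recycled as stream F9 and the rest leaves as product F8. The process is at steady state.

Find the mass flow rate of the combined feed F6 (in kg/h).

240.3 kg/h

Overall Cu balance (none leaves overhead): Cu in fresh feed = Cu in product, i.e. 228.7×0.179 = (1−0.157)·F1·0.659.
F1 = 40.937/(0.659×0.843) = 73.69 kg/h.
Recycle F9 = 0.157×73.69 = 11.569 kg/h.
Combined feed F6 = 228.7 + 11.569 = 240.27 kg/h.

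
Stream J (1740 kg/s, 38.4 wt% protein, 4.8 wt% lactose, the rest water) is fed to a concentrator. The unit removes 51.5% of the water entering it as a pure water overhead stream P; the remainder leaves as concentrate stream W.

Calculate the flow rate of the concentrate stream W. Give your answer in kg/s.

1231 kg/s

water entering = 1740×0.568 = 988.32 kg/s; overhead removed = 0.515×988.32 = 508.98 kg/s.
Concentrate = 1740 − 508.98 = 1231 kg/s.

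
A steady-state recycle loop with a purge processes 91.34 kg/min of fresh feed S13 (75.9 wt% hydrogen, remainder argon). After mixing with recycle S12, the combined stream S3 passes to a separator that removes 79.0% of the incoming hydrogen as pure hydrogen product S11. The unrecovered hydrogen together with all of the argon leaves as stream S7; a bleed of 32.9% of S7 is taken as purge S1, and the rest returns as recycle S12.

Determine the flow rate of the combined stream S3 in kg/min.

argon enters only via S13 and leaves only via the purge: 91.34×0.241 = 0.329×(argon in S7), and the separator passes all argon, so argon in S3 = argon in S7 = 66.909 kg/min.
hydrogen in S3: m_A = 91.34×0.759 + (1−0.329)·(1−0.790)·m_A, so m_A = 69.327/0.8591 = 80.698 kg/min.
S3 = 80.698 + 66.909 = 147.61 kg/min.

147.6 kg/min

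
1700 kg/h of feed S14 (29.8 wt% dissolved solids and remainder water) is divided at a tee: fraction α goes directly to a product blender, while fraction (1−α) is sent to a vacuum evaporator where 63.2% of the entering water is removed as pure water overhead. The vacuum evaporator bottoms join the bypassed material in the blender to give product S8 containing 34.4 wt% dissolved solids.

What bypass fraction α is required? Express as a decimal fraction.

All 1700×0.298 = 506.6 kg/h of dissolved solids reaches S8, so S8 = 506.6/0.344 = 1472.7 kg/h and vapour = 227.33 kg/h.
The evaporator receives (1−α)·1700 of feed at 0.702 water and removes 0.632 of that water:
0.632×0.702×(1−α)×1700 = 227.33
(1−α) = 227.33/754.23 = 0.3014;  α = 0.6986.

0.699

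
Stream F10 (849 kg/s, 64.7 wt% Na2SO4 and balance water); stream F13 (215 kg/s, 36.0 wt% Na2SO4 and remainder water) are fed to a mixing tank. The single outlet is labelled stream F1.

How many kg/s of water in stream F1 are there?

437.3 kg/s

water out = water in = 849×0.353 + 215×0.640 = 437.3 kg/s.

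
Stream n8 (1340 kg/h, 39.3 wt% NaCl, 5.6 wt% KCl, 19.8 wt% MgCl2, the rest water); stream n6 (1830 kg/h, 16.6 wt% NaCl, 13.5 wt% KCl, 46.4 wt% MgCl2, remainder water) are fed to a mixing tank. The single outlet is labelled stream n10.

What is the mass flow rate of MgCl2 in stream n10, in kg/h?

1114 kg/h

MgCl2 out = MgCl2 in = 1340×0.198 + 1830×0.464 = 1114.4 kg/h.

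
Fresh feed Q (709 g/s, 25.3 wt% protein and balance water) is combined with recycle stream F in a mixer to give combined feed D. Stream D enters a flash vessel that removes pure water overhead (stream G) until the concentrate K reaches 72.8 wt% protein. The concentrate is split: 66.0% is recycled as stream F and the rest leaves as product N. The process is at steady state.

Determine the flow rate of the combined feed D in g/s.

Overall protein balance (none leaves overhead): protein in fresh feed = protein in product, i.e. 709×0.253 = (1−0.660)·K·0.728.
K = 179.38/(0.728×0.340) = 724.7 g/s.
Recycle F = 0.660×724.7 = 478.3 g/s.
Combined feed D = 709 + 478.3 = 1187.3 g/s.

1187 g/s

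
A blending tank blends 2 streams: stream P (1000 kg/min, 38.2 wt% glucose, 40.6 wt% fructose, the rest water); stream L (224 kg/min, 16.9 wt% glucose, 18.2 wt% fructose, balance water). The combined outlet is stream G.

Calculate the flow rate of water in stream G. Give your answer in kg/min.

357.4 kg/min

water out = water in = 1000×0.212 + 224×0.649 = 357.38 kg/min.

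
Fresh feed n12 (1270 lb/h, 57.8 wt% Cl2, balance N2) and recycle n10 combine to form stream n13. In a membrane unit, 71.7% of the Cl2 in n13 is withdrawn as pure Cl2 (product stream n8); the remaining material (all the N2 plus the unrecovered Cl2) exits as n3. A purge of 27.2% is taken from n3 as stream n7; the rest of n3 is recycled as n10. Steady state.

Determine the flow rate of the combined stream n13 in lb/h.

N2 enters only via n12 and leaves only via the purge: 1270×0.422 = 0.272×(N2 in n3), and the membrane unit passes all N2, so N2 in n13 = N2 in n3 = 1970.4 lb/h.
Cl2 in n13: m_A = 1270×0.578 + (1−0.272)·(1−0.717)·m_A, so m_A = 734.06/0.7940 = 924.54 lb/h.
n13 = 924.54 + 1970.4 = 2894.9 lb/h.

2895 lb/h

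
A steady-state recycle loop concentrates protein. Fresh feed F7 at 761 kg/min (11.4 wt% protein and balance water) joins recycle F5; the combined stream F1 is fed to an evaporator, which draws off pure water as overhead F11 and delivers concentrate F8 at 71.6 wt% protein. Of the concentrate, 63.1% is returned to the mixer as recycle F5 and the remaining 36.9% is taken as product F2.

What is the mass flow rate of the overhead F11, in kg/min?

639.8 kg/min

Overall protein balance (none leaves overhead): protein in fresh feed = protein in product, i.e. 761×0.114 = (1−0.631)·F8·0.716.
F8 = 86.754/(0.716×0.369) = 328.36 kg/min.
Recycle F5 = 0.631×328.36 = 207.2 kg/min.
Combined feed F1 = 761 + 207.2 = 968.2 kg/min.
Overhead F11 = F1 − F8 = 968.2 − 328.36 = 639.84 kg/min.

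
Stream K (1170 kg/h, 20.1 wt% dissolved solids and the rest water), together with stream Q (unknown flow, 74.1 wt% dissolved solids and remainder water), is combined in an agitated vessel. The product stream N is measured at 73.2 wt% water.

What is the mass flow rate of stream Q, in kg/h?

165.7 kg/h

Let Q be the unknown flow. Total out = 1170 + Q.
water balance: 934.83 + 0.259·Q = 0.732·(1170 + Q)
(0.259 − 0.732)·Q = 0.732×1170 − 934.83 = -78.39
Q = -78.39 / -0.473 = 165.73 kg/h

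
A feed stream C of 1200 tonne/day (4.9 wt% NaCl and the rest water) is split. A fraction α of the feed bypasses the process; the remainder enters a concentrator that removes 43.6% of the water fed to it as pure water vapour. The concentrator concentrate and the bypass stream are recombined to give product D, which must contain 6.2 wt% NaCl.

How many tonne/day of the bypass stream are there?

593.2 tonne/day

All 1200×0.049 = 58.8 tonne/day of NaCl reaches D, so D = 58.8/0.062 = 948.39 tonne/day and vapour = 251.61 tonne/day.
The evaporator receives (1−α)·1200 of feed at 0.951 water and removes 0.436 of that water:
0.436×0.951×(1−α)×1200 = 251.61
(1−α) = 251.61/497.56 = 0.5057;  α = 0.4943.
Bypass flow = 0.4943×1200 = 593.17 tonne/day.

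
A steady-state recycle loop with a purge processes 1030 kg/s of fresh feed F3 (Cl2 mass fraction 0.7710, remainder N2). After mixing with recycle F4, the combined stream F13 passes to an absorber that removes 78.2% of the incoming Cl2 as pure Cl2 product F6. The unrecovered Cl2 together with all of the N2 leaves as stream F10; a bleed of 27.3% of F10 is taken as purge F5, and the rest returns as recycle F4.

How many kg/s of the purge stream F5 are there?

N2 enters only via F3 and leaves only via the purge: 1030×0.229 = 0.273×(N2 in F10), and the absorber passes all N2, so N2 in F13 = N2 in F10 = 863.99 kg/s.
Cl2 in F13: m_A = 1030×0.771 + (1−0.273)·(1−0.782)·m_A, so m_A = 794.13/0.8415 = 943.69 kg/s.
F10 = (1−0.782)×943.69 + 863.99 = 1069.7 kg/s.
Purge F5 = 0.273×1069.7 = 292.03 kg/s.

292 kg/s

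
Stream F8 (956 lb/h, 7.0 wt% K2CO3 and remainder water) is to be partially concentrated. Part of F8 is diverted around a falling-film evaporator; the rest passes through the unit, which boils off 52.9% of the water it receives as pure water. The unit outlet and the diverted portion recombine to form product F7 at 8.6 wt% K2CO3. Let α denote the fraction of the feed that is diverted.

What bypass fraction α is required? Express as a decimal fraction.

0.622

All 956×0.070 = 66.92 lb/h of K2CO3 reaches F7, so F7 = 66.92/0.086 = 778.14 lb/h and vapour = 177.86 lb/h.
The evaporator receives (1−α)·956 of feed at 0.930 water and removes 0.529 of that water:
0.529×0.930×(1−α)×956 = 177.86
(1−α) = 177.86/470.32 = 0.3782;  α = 0.6218.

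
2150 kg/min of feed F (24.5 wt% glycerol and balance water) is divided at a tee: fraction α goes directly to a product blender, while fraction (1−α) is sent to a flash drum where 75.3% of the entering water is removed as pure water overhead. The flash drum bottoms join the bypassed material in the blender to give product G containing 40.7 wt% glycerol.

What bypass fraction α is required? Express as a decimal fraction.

0.300

All 2150×0.245 = 526.75 kg/min of glycerol reaches G, so G = 526.75/0.407 = 1294.2 kg/min and vapour = 855.77 kg/min.
The evaporator receives (1−α)·2150 of feed at 0.755 water and removes 0.753 of that water:
0.753×0.755×(1−α)×2150 = 855.77
(1−α) = 855.77/1222.3 = 0.7001;  α = 0.2999.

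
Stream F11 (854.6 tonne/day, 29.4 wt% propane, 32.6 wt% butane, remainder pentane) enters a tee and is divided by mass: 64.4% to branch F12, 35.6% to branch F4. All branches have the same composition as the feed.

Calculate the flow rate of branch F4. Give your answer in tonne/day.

Branch F4 flow = 0.356×854.6 = 304.24 tonne/day.

304.2 tonne/day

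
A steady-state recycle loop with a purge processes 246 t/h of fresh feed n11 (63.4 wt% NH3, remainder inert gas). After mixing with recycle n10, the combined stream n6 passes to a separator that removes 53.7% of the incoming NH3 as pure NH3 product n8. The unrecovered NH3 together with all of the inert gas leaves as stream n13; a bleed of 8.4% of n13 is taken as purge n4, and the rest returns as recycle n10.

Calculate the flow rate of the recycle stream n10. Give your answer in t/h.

1097 t/h

inert gas enters only via n11 and leaves only via the purge: 246×0.366 = 0.084×(inert gas in n13), and the separator passes all inert gas, so inert gas in n6 = inert gas in n13 = 1071.9 t/h.
NH3 in n6: m_A = 246×0.634 + (1−0.084)·(1−0.537)·m_A, so m_A = 155.96/0.5759 = 270.82 t/h.
n13 = (1−0.537)×270.82 + 1071.9 = 1197.2 t/h.
Recycle n10 = (1−0.084)×1197.2 = 1096.7 t/h.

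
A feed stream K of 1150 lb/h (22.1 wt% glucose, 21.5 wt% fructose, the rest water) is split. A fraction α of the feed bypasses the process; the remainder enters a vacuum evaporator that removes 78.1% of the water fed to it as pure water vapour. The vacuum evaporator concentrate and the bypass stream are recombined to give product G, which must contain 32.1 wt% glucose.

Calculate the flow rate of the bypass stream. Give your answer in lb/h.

All 1150×0.221 = 254.15 lb/h of glucose reaches G, so G = 254.15/0.321 = 791.74 lb/h and vapour = 358.26 lb/h.
The evaporator receives (1−α)·1150 of feed at 0.564 water and removes 0.781 of that water:
0.781×0.564×(1−α)×1150 = 358.26
(1−α) = 358.26/506.56 = 0.7072;  α = 0.2928.
Bypass flow = 0.2928×1150 = 336.68 lb/h.

336.7 lb/h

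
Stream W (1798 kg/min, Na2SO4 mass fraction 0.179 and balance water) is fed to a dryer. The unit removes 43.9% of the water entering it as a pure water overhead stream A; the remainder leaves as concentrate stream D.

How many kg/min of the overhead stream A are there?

water entering = 1798×0.821 = 1476.2 kg/min; overhead removed = 0.439×1476.2 = 648.03 kg/min.

648 kg/min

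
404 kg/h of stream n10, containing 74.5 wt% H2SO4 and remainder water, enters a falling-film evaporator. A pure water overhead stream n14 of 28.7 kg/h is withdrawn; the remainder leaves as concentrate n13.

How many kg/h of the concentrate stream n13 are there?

375.3 kg/h

Concentrate = 404 − 28.7 = 375.3 kg/h.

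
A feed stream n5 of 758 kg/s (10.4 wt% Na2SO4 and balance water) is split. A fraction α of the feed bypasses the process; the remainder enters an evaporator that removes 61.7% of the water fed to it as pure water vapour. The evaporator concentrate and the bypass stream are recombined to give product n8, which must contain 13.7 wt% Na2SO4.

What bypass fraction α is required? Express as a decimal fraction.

0.564

All 758×0.104 = 78.832 kg/s of Na2SO4 reaches n8, so n8 = 78.832/0.137 = 575.42 kg/s and vapour = 182.58 kg/s.
The evaporator receives (1−α)·758 of feed at 0.896 water and removes 0.617 of that water:
0.617×0.896×(1−α)×758 = 182.58
(1−α) = 182.58/419.05 = 0.4357;  α = 0.5643.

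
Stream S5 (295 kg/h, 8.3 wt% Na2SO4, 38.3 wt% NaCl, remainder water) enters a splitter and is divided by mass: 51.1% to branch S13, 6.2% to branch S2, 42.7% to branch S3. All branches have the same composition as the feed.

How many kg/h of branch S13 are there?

Branch S13 flow = 0.511×295 = 150.75 kg/h.

150.7 kg/h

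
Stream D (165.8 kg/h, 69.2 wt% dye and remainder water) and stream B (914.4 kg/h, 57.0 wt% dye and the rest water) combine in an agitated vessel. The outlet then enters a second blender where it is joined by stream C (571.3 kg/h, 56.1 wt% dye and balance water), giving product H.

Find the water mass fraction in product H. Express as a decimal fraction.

0.4209

Overall, product flow = 1651.5 kg/h.
water in = 165.8×0.308 + 914.4×0.430 + 571.3×0.439 = 695.06 kg/h.
water fraction in H = 0.4209.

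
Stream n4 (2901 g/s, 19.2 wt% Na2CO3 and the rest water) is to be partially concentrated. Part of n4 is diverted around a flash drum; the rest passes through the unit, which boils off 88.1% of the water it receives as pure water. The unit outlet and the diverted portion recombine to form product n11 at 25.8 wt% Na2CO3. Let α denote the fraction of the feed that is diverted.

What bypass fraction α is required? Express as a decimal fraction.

0.641

All 2901×0.192 = 556.99 g/s of Na2CO3 reaches n11, so n11 = 556.99/0.258 = 2158.9 g/s and vapour = 742.12 g/s.
The evaporator receives (1−α)·2901 of feed at 0.808 water and removes 0.881 of that water:
0.881×0.808×(1−α)×2901 = 742.12
(1−α) = 742.12/2065.1 = 0.3594;  α = 0.6406.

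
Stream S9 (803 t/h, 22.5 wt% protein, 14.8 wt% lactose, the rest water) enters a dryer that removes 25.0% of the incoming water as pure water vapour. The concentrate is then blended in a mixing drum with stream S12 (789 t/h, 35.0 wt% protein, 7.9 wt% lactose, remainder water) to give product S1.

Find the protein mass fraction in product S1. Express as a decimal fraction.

0.312

Vapour removed = 0.250×0.627×803 = 125.87 t/h; concentrate = 677.13 t/h.
protein reaching the mixer = 180.68 (from concentrate) + 789×0.350 = 456.82 t/h.
Product flow = 677.13 + 789 = 1466.1 t/h; protein fraction = 0.312.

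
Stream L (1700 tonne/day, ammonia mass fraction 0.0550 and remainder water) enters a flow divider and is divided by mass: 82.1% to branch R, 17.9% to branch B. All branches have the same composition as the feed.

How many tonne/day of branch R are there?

Branch R flow = 0.821×1700 = 1395.7 tonne/day.

1396 tonne/day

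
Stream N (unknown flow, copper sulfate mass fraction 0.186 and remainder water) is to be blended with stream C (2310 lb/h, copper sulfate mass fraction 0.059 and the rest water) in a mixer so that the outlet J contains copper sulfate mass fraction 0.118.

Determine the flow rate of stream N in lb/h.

Let N be the unknown flow. Total out = 2310 + N.
copper sulfate balance: 136.29 + 0.186·N = 0.118·(2310 + N)
(0.186 − 0.118)·N = 0.118×2310 − 136.29 = 136.29
N = 136.29 / 0.068 = 2004.3 lb/h

2004 lb/h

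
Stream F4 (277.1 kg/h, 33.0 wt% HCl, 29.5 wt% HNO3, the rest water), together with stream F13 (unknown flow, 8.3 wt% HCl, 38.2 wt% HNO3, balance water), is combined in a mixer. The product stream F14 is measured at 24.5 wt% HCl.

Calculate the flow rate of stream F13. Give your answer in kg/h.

145.4 kg/h

Let F13 be the unknown flow. Total out = 277.1 + F13.
HCl balance: 91.443 + 0.083·F13 = 0.245·(277.1 + F13)
(0.083 − 0.245)·F13 = 0.245×277.1 − 91.443 = -23.554
F13 = -23.554 / -0.162 = 145.39 kg/h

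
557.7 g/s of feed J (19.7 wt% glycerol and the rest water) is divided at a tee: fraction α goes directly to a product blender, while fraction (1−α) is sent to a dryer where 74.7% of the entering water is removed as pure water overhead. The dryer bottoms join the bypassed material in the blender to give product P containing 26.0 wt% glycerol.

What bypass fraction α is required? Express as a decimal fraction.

0.596

All 557.7×0.197 = 109.87 g/s of glycerol reaches P, so P = 109.87/0.260 = 422.57 g/s and vapour = 135.13 g/s.
The evaporator receives (1−α)·557.7 of feed at 0.803 water and removes 0.747 of that water:
0.747×0.803×(1−α)×557.7 = 135.13
(1−α) = 135.13/334.53 = 0.4040;  α = 0.5960.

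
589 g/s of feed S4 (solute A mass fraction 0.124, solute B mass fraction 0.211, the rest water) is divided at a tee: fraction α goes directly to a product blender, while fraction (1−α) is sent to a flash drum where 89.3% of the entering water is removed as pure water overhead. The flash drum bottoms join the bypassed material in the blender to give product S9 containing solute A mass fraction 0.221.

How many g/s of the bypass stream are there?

All 589×0.124 = 73.036 g/s of solute A reaches S9, so S9 = 73.036/0.221 = 330.48 g/s and vapour = 258.52 g/s.
The evaporator receives (1−α)·589 of feed at 0.665 water and removes 0.893 of that water:
0.893×0.665×(1−α)×589 = 258.52
(1−α) = 258.52/349.77 = 0.7391;  α = 0.2609.
Bypass flow = 0.2609×589 = 153.67 g/s.

153.7 g/s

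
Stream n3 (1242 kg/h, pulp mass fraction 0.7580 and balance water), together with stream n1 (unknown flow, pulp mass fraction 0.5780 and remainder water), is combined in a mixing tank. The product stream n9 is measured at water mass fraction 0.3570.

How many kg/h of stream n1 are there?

Let n1 be the unknown flow. Total out = 1242 + n1.
water balance: 300.56 + 0.422·n1 = 0.357·(1242 + n1)
(0.422 − 0.357)·n1 = 0.357×1242 − 300.56 = 142.83
n1 = 142.83 / 0.065 = 2197.4 kg/h

2197 kg/h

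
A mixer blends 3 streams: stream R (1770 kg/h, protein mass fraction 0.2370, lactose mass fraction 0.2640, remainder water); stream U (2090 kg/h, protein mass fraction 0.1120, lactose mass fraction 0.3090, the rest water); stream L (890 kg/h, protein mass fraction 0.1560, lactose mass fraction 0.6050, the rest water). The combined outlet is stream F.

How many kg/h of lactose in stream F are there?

lactose out = lactose in = 1770×0.264 + 2090×0.309 + 890×0.605 = 1651.5 kg/h.

1652 kg/h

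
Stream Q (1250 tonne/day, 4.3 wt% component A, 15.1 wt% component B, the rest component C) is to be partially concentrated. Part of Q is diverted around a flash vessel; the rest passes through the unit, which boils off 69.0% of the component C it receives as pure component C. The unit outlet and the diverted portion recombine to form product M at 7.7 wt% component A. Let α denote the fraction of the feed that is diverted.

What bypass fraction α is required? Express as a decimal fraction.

0.206

All 1250×0.043 = 53.75 tonne/day of component A reaches M, so M = 53.75/0.077 = 698.05 tonne/day and vapour = 551.95 tonne/day.
The evaporator receives (1−α)·1250 of feed at 0.806 component C and removes 0.690 of that component C:
0.690×0.806×(1−α)×1250 = 551.95
(1−α) = 551.95/695.18 = 0.7940;  α = 0.2060.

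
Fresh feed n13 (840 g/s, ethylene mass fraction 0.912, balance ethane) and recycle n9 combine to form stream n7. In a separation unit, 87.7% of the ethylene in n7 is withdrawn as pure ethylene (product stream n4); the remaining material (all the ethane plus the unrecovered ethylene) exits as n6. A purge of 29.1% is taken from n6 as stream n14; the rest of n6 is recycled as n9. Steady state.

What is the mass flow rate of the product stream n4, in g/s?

736 g/s

ethylene in n7: m_A = 840×0.912 + (1−0.291)·(1−0.877)·m_A, so m_A = 766.08/0.9128 = 839.27 g/s.
Product n4 = 0.877×839.27 = 736.04 g/s.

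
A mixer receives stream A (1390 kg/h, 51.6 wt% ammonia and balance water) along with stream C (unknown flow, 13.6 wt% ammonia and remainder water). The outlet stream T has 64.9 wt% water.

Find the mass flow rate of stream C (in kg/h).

1067 kg/h

Let C be the unknown flow. Total out = 1390 + C.
water balance: 672.76 + 0.864·C = 0.649·(1390 + C)
(0.864 − 0.649)·C = 0.649×1390 − 672.76 = 229.35
C = 229.35 / 0.215 = 1066.7 kg/h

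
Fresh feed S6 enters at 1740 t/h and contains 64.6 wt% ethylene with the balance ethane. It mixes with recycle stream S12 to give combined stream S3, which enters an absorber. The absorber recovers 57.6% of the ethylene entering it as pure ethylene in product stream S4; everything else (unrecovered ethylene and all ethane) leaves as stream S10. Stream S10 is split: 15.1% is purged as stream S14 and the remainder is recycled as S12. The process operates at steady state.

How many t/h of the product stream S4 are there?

1012 t/h

ethylene in S3: m_A = 1740×0.646 + (1−0.151)·(1−0.576)·m_A, so m_A = 1124/0.6400 = 1756.2 t/h.
Product S4 = 0.576×1756.2 = 1011.6 t/h.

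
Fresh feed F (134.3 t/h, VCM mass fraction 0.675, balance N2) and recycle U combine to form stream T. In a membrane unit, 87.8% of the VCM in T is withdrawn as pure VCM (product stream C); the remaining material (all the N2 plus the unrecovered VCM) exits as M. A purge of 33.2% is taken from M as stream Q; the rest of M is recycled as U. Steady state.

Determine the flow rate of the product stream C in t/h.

86.65 t/h

VCM in T: m_A = 134.3×0.675 + (1−0.332)·(1−0.878)·m_A, so m_A = 90.653/0.9185 = 98.696 t/h.
Product C = 0.878×98.696 = 86.655 t/h.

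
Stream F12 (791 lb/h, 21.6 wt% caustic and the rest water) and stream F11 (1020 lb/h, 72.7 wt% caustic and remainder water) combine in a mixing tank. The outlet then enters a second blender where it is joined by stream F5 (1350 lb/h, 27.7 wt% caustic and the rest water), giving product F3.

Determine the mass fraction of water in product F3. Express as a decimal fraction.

Overall, product flow = 3161 lb/h.
water in = 791×0.784 + 1020×0.273 + 1350×0.723 = 1874.7 lb/h.
water fraction in F3 = 0.593.

0.593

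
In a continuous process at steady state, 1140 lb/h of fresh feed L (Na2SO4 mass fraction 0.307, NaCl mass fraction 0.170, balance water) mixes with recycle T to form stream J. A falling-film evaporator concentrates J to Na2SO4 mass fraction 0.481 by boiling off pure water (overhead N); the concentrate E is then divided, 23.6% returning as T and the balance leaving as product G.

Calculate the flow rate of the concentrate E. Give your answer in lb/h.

952.4 lb/h

Overall Na2SO4 balance (none leaves overhead): Na2SO4 in fresh feed = Na2SO4 in product, i.e. 1140×0.307 = (1−0.236)·E·0.481.
E = 349.98/(0.481×0.764) = 952.37 lb/h.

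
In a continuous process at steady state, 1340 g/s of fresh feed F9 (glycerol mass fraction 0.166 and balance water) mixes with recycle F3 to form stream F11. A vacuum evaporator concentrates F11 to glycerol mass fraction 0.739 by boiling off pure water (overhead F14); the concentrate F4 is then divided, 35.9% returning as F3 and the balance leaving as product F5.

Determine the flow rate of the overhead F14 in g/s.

1039 g/s

Overall glycerol balance (none leaves overhead): glycerol in fresh feed = glycerol in product, i.e. 1340×0.166 = (1−0.359)·F4·0.739.
F4 = 222.44/(0.739×0.641) = 469.58 g/s.
Recycle F3 = 0.359×469.58 = 168.58 g/s.
Combined feed F11 = 1340 + 168.58 = 1508.6 g/s.
Overhead F14 = F11 − F4 = 1508.6 − 469.58 = 1039 g/s.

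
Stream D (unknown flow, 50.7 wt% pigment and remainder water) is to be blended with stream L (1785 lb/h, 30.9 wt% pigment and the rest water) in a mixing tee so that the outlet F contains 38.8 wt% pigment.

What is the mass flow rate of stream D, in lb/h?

Let D be the unknown flow. Total out = 1785 + D.
pigment balance: 551.56 + 0.507·D = 0.388·(1785 + D)
(0.507 − 0.388)·D = 0.388×1785 − 551.56 = 141.02
D = 141.02 / 0.119 = 1185 lb/h

1185 lb/h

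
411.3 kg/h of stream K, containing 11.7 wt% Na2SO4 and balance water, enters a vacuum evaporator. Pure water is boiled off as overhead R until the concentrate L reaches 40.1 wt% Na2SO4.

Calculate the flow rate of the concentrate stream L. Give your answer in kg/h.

Na2SO4 is conserved: 411.3×0.117 = 48.122 kg/h all reports to the concentrate.
Concentrate = 48.122/(target fraction) = 120.01 kg/h.

120 kg/h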